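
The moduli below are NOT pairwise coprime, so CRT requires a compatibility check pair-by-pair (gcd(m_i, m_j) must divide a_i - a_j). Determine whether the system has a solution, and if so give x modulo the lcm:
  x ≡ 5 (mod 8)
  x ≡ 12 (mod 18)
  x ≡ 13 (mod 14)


Moduli 8, 18, 14 are not pairwise coprime, so CRT works modulo lcm(m_i) when all pairwise compatibility conditions hold.
Pairwise compatibility: gcd(m_i, m_j) must divide a_i - a_j for every pair.
Merge one congruence at a time:
  Start: x ≡ 5 (mod 8).
  Combine with x ≡ 12 (mod 18): gcd(8, 18) = 2, and 12 - 5 = 7 is NOT divisible by 2.
    ⇒ system is inconsistent (no integer solution).

No solution (the system is inconsistent).


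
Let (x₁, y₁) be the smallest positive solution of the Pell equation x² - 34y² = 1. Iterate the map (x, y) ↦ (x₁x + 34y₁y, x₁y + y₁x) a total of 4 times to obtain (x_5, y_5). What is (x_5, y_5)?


Step 1: Find the fundamental solution (x₁, y₁) of x² - 34y² = 1.
  Expand √34 as a continued fraction. a₀ = ⌊√34⌋ = 5; iterate m_{k+1} = d_k·a_k − m_k, d_{k+1} = (34 − m_{k+1}²)/d_k, a_{k+1} = ⌊(a₀ + m_{k+1})/d_{k+1}⌋ (starting m₀ = 0, d₀ = 1), with convergents p_k = a_k·p_{k-1} + p_{k-2}, q_k = a_k·q_{k-1} + q_{k-2} (p₋₁ = 1, q₋₁ = 0):
  k = 0: a₀ = 5; p₀/q₀ = 5/1; p₀² − 34·q₀² = 25 − 34 = -9.
  k = 1: m = 5, d = 9, a = ⌊(5 + 5)/9⌋ = 1; p/q = (1·5 + 1)/(1·1 + 0) = 6/1; p² − 34·q² = 36 − 34 = 2.
  k = 2: m = 4, d = 2, a = ⌊(5 + 4)/2⌋ = 4; p/q = (4·6 + 5)/(4·1 + 1) = 29/5; p² − 34·q² = 841 − 850 = -9.
  k = 3: m = 4, d = 9, a = ⌊(5 + 4)/9⌋ = 1; p/q = (1·29 + 6)/(1·5 + 1) = 35/6; p² − 34·q² = 1225 − 1224 = 1.
  The first convergent with p² − 34·q² = 1 gives the fundamental solution (x₁, y₁) = (35, 6).
Step 2: Apply the recurrence (x_{n+1}, y_{n+1}) = (x₁x_n + 34y₁y_n, x₁y_n + y₁x_n) repeatedly.
  From (x_1, y_1) = (35, 6): x_2 = 35·35 + 34·6·6 = 2449; y_2 = 35·6 + 6·35 = 420.
  From (x_2, y_2) = (2449, 420): x_3 = 35·2449 + 34·6·420 = 171395; y_3 = 35·420 + 6·2449 = 29394.
  From (x_3, y_3) = (171395, 29394): x_4 = 35·171395 + 34·6·29394 = 11995201; y_4 = 35·29394 + 6·171395 = 2057160.
  From (x_4, y_4) = (11995201, 2057160): x_5 = 35·11995201 + 34·6·2057160 = 839492675; y_5 = 35·2057160 + 6·11995201 = 143971806.
Step 3: Verify x_5² - 34·y_5² = 704747951378655625 - 704747951378655624 = 1 (should be 1). ✓

(x_1, y_1) = (35, 6); (x_5, y_5) = (839492675, 143971806).


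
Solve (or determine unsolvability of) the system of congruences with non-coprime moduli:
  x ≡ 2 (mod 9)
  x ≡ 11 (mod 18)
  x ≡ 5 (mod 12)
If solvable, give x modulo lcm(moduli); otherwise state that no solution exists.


Moduli 9, 18, 12 are not pairwise coprime, so CRT works modulo lcm(m_i) when all pairwise compatibility conditions hold.
Pairwise compatibility: gcd(m_i, m_j) must divide a_i - a_j for every pair.
Merge one congruence at a time:
  Start: x ≡ 2 (mod 9).
  Combine with x ≡ 11 (mod 18): gcd(9, 18) = 9; 11 - 2 = 9, which IS divisible by 9, so compatible.
    Write x = 2 + 9·t and substitute into x ≡ 11 (mod 18): 9·t ≡ 11 − 2 = 9 (mod 18).
    Divide the congruence (and modulus) by g = 9: 1·t ≡ 1 (mod 2).
    So t ≡ 1 (mod 2).
    Then x = 2 + 9·1 = 11, valid modulo lcm(9, 18) = 18: x ≡ 11 (mod 18).
  Combine with x ≡ 5 (mod 12): gcd(18, 12) = 6; 5 - 11 = -6, which IS divisible by 6, so compatible.
    Write x = 11 + 18·t and substitute into x ≡ 5 (mod 12): 18·t ≡ 5 − 11 = -6 (mod 12).
    Divide the congruence (and modulus) by g = 6: 3·t ≡ -1 (mod 2).
    Reduce coefficients mod 2: 1·t ≡ 1 (mod 2).
    So t ≡ 1 (mod 2).
    Then x = 11 + 18·1 = 29, valid modulo lcm(18, 12) = 36: x ≡ 29 (mod 36).
Verify: 29 mod 9 = 2, 29 mod 18 = 11, 29 mod 12 = 5.

x ≡ 29 (mod 36).


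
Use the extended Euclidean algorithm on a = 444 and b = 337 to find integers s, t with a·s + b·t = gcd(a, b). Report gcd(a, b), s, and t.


Euclidean algorithm on (444, 337) — divide until remainder is 0:
  444 = 1 · 337 + 107
  337 = 3 · 107 + 16
  107 = 6 · 16 + 11
  16 = 1 · 11 + 5
  11 = 2 · 5 + 1
  5 = 5 · 1 + 0
gcd(444, 337) = 1.
Track Bezout coefficients alongside the remainders: start with r₀ = 444 = a·1 + b·0 (s = 1, t = 0) and r₁ = 337 = a·0 + b·1 (s = 0, t = 1); each new remainder r_{k+1} = r_{k-1} − q_k·r_k inherits s_{k+1} = s_{k-1} − q_k·s_k, t_{k+1} = t_{k-1} − q_k·t_k, so r_k = a·s_k + b·t_k at every step:
  q = 1: r = 107, s = 1 − 1·0 = 1, t = 0 − 1·1 = -1  (check: 444·1 + 337·(-1) = 107)
  q = 3: r = 16, s = 0 − 3·1 = -3, t = 1 − 3·(-1) = 4  (check: 444·(-3) + 337·4 = 16)
  q = 6: r = 11, s = 1 − 6·(-3) = 19, t = -1 − 6·4 = -25  (check: 444·19 + 337·(-25) = 11)
  q = 1: r = 5, s = -3 − 1·19 = -22, t = 4 − 1·(-25) = 29  (check: 444·(-22) + 337·29 = 5)
  q = 2: r = 1, s = 19 − 2·(-22) = 63, t = -25 − 2·29 = -83  (check: 444·63 + 337·(-83) = 1)
The row with r = 1 (the gcd) gives the Bezout coefficients s = 63, t = -83.
Result: 444 · (63) + 337 · (-83) = 1.

gcd(444, 337) = 1; s = 63, t = -83 (check: 444·63 + 337·(-83) = 1).


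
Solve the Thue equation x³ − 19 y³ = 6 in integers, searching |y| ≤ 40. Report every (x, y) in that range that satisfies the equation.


The equation is x³ - 19y³ = 6. For fixed y, x³ = 19·y³ + 6, so a solution requires the RHS to be a perfect cube.
Strategy: iterate y from -40 to 40, compute RHS = 19·y³ + 6, and check whether it is a (positive or negative) perfect cube.
Check small values of y:
  y = 0: RHS = 6 is not a perfect cube.
  y = 1: RHS = 25 is not a perfect cube.
  y = -1: RHS = -13 is not a perfect cube.
  y = 2: RHS = 158 is not a perfect cube.
  y = -2: RHS = -146 is not a perfect cube.
  y = 3: RHS = 519 is not a perfect cube.
  y = -3: RHS = -507 is not a perfect cube.
Continuing the search up to |y| = 40 finds no solutions either.
No (x, y) in the scanned range satisfies the equation.

No integer solutions with |y| ≤ 40.


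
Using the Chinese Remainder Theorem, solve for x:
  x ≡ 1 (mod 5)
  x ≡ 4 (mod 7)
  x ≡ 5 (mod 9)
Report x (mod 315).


Moduli 5, 7, 9 are pairwise coprime; by CRT there is a unique solution modulo M = 5 · 7 · 9 = 315.
Solve pairwise, accumulating the modulus:
  Start with x ≡ 1 (mod 5).
  Combine with x ≡ 4 (mod 7): since gcd(5, 7) = 1, we get a unique residue mod 35.
    Write x = 1 + 5·t and substitute into x ≡ 4 (mod 7): 5·t ≡ 4 − 1 = 3 (mod 7).
    The inverse of 5 mod 7 is 3 (since 5·3 = 15 = 2·7 + 1), so t ≡ 3·3 = 9 ≡ 2 (mod 7).
    Then x = 1 + 5·2 = 11, valid modulo lcm(5, 7) = 35: x ≡ 11 (mod 35).
  Combine with x ≡ 5 (mod 9): since gcd(35, 9) = 1, we get a unique residue mod 315.
    Write x = 11 + 35·t and substitute into x ≡ 5 (mod 9): 35·t ≡ 5 − 11 = -6 (mod 9).
    Reduce coefficients mod 9: 8·t ≡ 3 (mod 9).
    The inverse of 8 mod 9 is 8 (since 8·8 = 64 = 7·9 + 1), so t ≡ 8·3 = 24 ≡ 6 (mod 9).
    Then x = 11 + 35·6 = 221, valid modulo lcm(35, 9) = 315: x ≡ 221 (mod 315).
Verify: 221 mod 5 = 1 ✓, 221 mod 7 = 4 ✓, 221 mod 9 = 5 ✓.

x ≡ 221 (mod 315).


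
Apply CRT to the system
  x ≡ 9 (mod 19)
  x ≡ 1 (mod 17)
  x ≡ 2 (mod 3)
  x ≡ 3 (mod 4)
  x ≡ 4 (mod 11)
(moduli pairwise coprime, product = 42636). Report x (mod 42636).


Product of moduli M = 19 · 17 · 3 · 4 · 11 = 42636.
Merge one congruence at a time:
  Start: x ≡ 9 (mod 19).
  Combine with x ≡ 1 (mod 17); new modulus lcm = 323.
    Write x = 9 + 19·t and substitute into x ≡ 1 (mod 17): 19·t ≡ 1 − 9 = -8 (mod 17).
    Reduce coefficients mod 17: 2·t ≡ 9 (mod 17).
    The inverse of 2 mod 17 is 9 (since 2·9 = 18 = 1·17 + 1), so t ≡ 9·9 = 81 ≡ 13 (mod 17).
    Then x = 9 + 19·13 = 256, valid modulo lcm(19, 17) = 323: x ≡ 256 (mod 323).
  Combine with x ≡ 2 (mod 3); new modulus lcm = 969.
    Write x = 256 + 323·t and substitute into x ≡ 2 (mod 3): 323·t ≡ 2 − 256 = -254 (mod 3).
    Reduce coefficients mod 3: 2·t ≡ 1 (mod 3).
    The inverse of 2 mod 3 is 2 (since 2·2 = 4 = 1·3 + 1), so t ≡ 2·1 = 2 ≡ 2 (mod 3).
    Then x = 256 + 323·2 = 902, valid modulo lcm(323, 3) = 969: x ≡ 902 (mod 969).
  Combine with x ≡ 3 (mod 4); new modulus lcm = 3876.
    Write x = 902 + 969·t and substitute into x ≡ 3 (mod 4): 969·t ≡ 3 − 902 = -899 (mod 4).
    Reduce coefficients mod 4: 1·t ≡ 1 (mod 4).
    So t ≡ 1 (mod 4).
    Then x = 902 + 969·1 = 1871, valid modulo lcm(969, 4) = 3876: x ≡ 1871 (mod 3876).
  Combine with x ≡ 4 (mod 11); new modulus lcm = 42636.
    Write x = 1871 + 3876·t and substitute into x ≡ 4 (mod 11): 3876·t ≡ 4 − 1871 = -1867 (mod 11).
    Reduce coefficients mod 11: 4·t ≡ 3 (mod 11).
    The inverse of 4 mod 11 is 3 (since 4·3 = 12 = 1·11 + 1), so t ≡ 3·3 = 9 ≡ 9 (mod 11).
    Then x = 1871 + 3876·9 = 36755, valid modulo lcm(3876, 11) = 42636: x ≡ 36755 (mod 42636).
Verify against each original: 36755 mod 19 = 9, 36755 mod 17 = 1, 36755 mod 3 = 2, 36755 mod 4 = 3, 36755 mod 11 = 4.

x ≡ 36755 (mod 42636).


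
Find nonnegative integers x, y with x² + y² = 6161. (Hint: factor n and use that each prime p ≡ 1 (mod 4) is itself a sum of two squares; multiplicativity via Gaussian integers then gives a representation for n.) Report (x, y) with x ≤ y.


Step 1: Factor n = 6161 = 61 · 101.
Step 2: Check the mod-4 condition on each prime factor: 61 ≡ 1 (mod 4), exponent 1; 101 ≡ 1 (mod 4), exponent 1.
All primes ≡ 3 (mod 4) appear to even exponent (or don't appear), so by the two-squares theorem n IS expressible as a sum of two squares.
Step 3: Build a representation. Here n = 61 · 101 is a product of primes ≡ 1 (mod 4). Each prime p ≡ 1 (mod 4) is itself a sum of two squares; find a² by testing p − a² for a perfect square:
  61: 61 − 1² = 60, 61 − 2² = 57, 61 − 3² = 52, 61 − 4² = 45, 61 − 5² = 36 = 6² ⇒ 61 = 5² + 6².
  101: 101 − 1² = 100 = 10² ⇒ 101 = 1² + 10².
  Combine using the Brahmagupta–Fibonacci identity (a² + b²)(c² + d²) = (ac − bd)² + (ad + bc)² = (ac + bd)² + (ad − bc)²:
  61 · 101 = 6161: from (5² + 6²)(1² + 10²), take (5·1 − 6·10, 5·10 + 6·1) = (5 − 60, 50 + 6) = (-55, 56); dropping signs (only squares matter) gives (55, 56); check 55² + 56² = 3025 + 3136 = 6161 ✓.
Step 4: Order so x ≤ y and verify: 55² + 56² = 3025 + 3136 = 6161 = n. ✓

n = 6161 = 55² + 56² (one valid representation with x ≤ y).


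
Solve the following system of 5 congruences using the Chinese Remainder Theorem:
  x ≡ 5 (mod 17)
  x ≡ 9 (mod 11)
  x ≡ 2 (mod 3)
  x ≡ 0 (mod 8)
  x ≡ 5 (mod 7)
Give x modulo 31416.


Product of moduli M = 17 · 11 · 3 · 8 · 7 = 31416.
Merge one congruence at a time:
  Start: x ≡ 5 (mod 17).
  Combine with x ≡ 9 (mod 11); new modulus lcm = 187.
    Write x = 5 + 17·t and substitute into x ≡ 9 (mod 11): 17·t ≡ 9 − 5 = 4 (mod 11).
    Reduce coefficients mod 11: 6·t ≡ 4 (mod 11).
    The inverse of 6 mod 11 is 2 (since 6·2 = 12 = 1·11 + 1), so t ≡ 2·4 = 8 ≡ 8 (mod 11).
    Then x = 5 + 17·8 = 141, valid modulo lcm(17, 11) = 187: x ≡ 141 (mod 187).
  Combine with x ≡ 2 (mod 3); new modulus lcm = 561.
    Write x = 141 + 187·t and substitute into x ≡ 2 (mod 3): 187·t ≡ 2 − 141 = -139 (mod 3).
    Reduce coefficients mod 3: 1·t ≡ 2 (mod 3).
    So t ≡ 2 (mod 3).
    Then x = 141 + 187·2 = 515, valid modulo lcm(187, 3) = 561: x ≡ 515 (mod 561).
  Combine with x ≡ 0 (mod 8); new modulus lcm = 4488.
    Write x = 515 + 561·t and substitute into x ≡ 0 (mod 8): 561·t ≡ 0 − 515 = -515 (mod 8).
    Reduce coefficients mod 8: 1·t ≡ 5 (mod 8).
    So t ≡ 5 (mod 8).
    Then x = 515 + 561·5 = 3320, valid modulo lcm(561, 8) = 4488: x ≡ 3320 (mod 4488).
  Combine with x ≡ 5 (mod 7); new modulus lcm = 31416.
    Write x = 3320 + 4488·t and substitute into x ≡ 5 (mod 7): 4488·t ≡ 5 − 3320 = -3315 (mod 7).
    Reduce coefficients mod 7: 1·t ≡ 3 (mod 7).
    So t ≡ 3 (mod 7).
    Then x = 3320 + 4488·3 = 16784, valid modulo lcm(4488, 7) = 31416: x ≡ 16784 (mod 31416).
Verify against each original: 16784 mod 17 = 5, 16784 mod 11 = 9, 16784 mod 3 = 2, 16784 mod 8 = 0, 16784 mod 7 = 5.

x ≡ 16784 (mod 31416).


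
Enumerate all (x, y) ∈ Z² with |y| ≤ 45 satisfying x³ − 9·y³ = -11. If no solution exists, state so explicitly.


The equation is x³ - 9y³ = -11. For fixed y, x³ = 9·y³ − 11, so a solution requires the RHS to be a perfect cube.
Strategy: iterate y from -45 to 45, compute RHS = 9·y³ − 11, and check whether it is a (positive or negative) perfect cube.
Check small values of y:
  y = 0: RHS = -11 is not a perfect cube.
  y = 1: RHS = -2 is not a perfect cube.
  y = -1: RHS = -20 is not a perfect cube.
  y = 2: RHS = 61 is not a perfect cube.
  y = -2: RHS = -83 is not a perfect cube.
  y = 3: RHS = 232 is not a perfect cube.
  y = -3: RHS = -254 is not a perfect cube.
Continuing the search up to |y| = 45 finds no solutions either.
No (x, y) in the scanned range satisfies the equation.

No integer solutions with |y| ≤ 45.


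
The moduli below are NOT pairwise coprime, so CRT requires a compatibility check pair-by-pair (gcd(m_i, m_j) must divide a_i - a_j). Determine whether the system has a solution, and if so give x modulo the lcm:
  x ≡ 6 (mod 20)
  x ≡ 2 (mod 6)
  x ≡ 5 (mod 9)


Moduli 20, 6, 9 are not pairwise coprime, so CRT works modulo lcm(m_i) when all pairwise compatibility conditions hold.
Pairwise compatibility: gcd(m_i, m_j) must divide a_i - a_j for every pair.
Merge one congruence at a time:
  Start: x ≡ 6 (mod 20).
  Combine with x ≡ 2 (mod 6): gcd(20, 6) = 2; 2 - 6 = -4, which IS divisible by 2, so compatible.
    Write x = 6 + 20·t and substitute into x ≡ 2 (mod 6): 20·t ≡ 2 − 6 = -4 (mod 6).
    Divide the congruence (and modulus) by g = 2: 10·t ≡ -2 (mod 3).
    Reduce coefficients mod 3: 1·t ≡ 1 (mod 3).
    So t ≡ 1 (mod 3).
    Then x = 6 + 20·1 = 26, valid modulo lcm(20, 6) = 60: x ≡ 26 (mod 60).
  Combine with x ≡ 5 (mod 9): gcd(60, 9) = 3; 5 - 26 = -21, which IS divisible by 3, so compatible.
    Write x = 26 + 60·t and substitute into x ≡ 5 (mod 9): 60·t ≡ 5 − 26 = -21 (mod 9).
    Divide the congruence (and modulus) by g = 3: 20·t ≡ -7 (mod 3).
    Reduce coefficients mod 3: 2·t ≡ 2 (mod 3).
    The inverse of 2 mod 3 is 2 (since 2·2 = 4 = 1·3 + 1), so t ≡ 2·2 = 4 ≡ 1 (mod 3).
    Then x = 26 + 60·1 = 86, valid modulo lcm(60, 9) = 180: x ≡ 86 (mod 180).
Verify: 86 mod 20 = 6, 86 mod 6 = 2, 86 mod 9 = 5.

x ≡ 86 (mod 180).


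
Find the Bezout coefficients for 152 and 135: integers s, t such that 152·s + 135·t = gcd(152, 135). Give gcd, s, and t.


Euclidean algorithm on (152, 135) — divide until remainder is 0:
  152 = 1 · 135 + 17
  135 = 7 · 17 + 16
  17 = 1 · 16 + 1
  16 = 16 · 1 + 0
gcd(152, 135) = 1.
Track Bezout coefficients alongside the remainders: start with r₀ = 152 = a·1 + b·0 (s = 1, t = 0) and r₁ = 135 = a·0 + b·1 (s = 0, t = 1); each new remainder r_{k+1} = r_{k-1} − q_k·r_k inherits s_{k+1} = s_{k-1} − q_k·s_k, t_{k+1} = t_{k-1} − q_k·t_k, so r_k = a·s_k + b·t_k at every step:
  q = 1: r = 17, s = 1 − 1·0 = 1, t = 0 − 1·1 = -1  (check: 152·1 + 135·(-1) = 17)
  q = 7: r = 16, s = 0 − 7·1 = -7, t = 1 − 7·(-1) = 8  (check: 152·(-7) + 135·8 = 16)
  q = 1: r = 1, s = 1 − 1·(-7) = 8, t = -1 − 1·8 = -9  (check: 152·8 + 135·(-9) = 1)
The row with r = 1 (the gcd) gives the Bezout coefficients s = 8, t = -9.
Result: 152 · (8) + 135 · (-9) = 1.

gcd(152, 135) = 1; s = 8, t = -9 (check: 152·8 + 135·(-9) = 1).


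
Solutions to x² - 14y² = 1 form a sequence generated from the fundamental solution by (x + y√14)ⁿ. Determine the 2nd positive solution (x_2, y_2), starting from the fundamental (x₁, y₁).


Step 1: Find the fundamental solution (x₁, y₁) of x² - 14y² = 1.
  Expand √14 as a continued fraction. a₀ = ⌊√14⌋ = 3; iterate m_{k+1} = d_k·a_k − m_k, d_{k+1} = (14 − m_{k+1}²)/d_k, a_{k+1} = ⌊(a₀ + m_{k+1})/d_{k+1}⌋ (starting m₀ = 0, d₀ = 1), with convergents p_k = a_k·p_{k-1} + p_{k-2}, q_k = a_k·q_{k-1} + q_{k-2} (p₋₁ = 1, q₋₁ = 0):
  k = 0: a₀ = 3; p₀/q₀ = 3/1; p₀² − 14·q₀² = 9 − 14 = -5.
  k = 1: m = 3, d = 5, a = ⌊(3 + 3)/5⌋ = 1; p/q = (1·3 + 1)/(1·1 + 0) = 4/1; p² − 14·q² = 16 − 14 = 2.
  k = 2: m = 2, d = 2, a = ⌊(3 + 2)/2⌋ = 2; p/q = (2·4 + 3)/(2·1 + 1) = 11/3; p² − 14·q² = 121 − 126 = -5.
  k = 3: m = 2, d = 5, a = ⌊(3 + 2)/5⌋ = 1; p/q = (1·11 + 4)/(1·3 + 1) = 15/4; p² − 14·q² = 225 − 224 = 1.
  The first convergent with p² − 14·q² = 1 gives the fundamental solution (x₁, y₁) = (15, 4).
Step 2: Apply the recurrence (x_{n+1}, y_{n+1}) = (x₁x_n + 14y₁y_n, x₁y_n + y₁x_n) repeatedly.
  From (x_1, y_1) = (15, 4): x_2 = 15·15 + 14·4·4 = 449; y_2 = 15·4 + 4·15 = 120.
Step 3: Verify x_2² - 14·y_2² = 201601 - 201600 = 1 (should be 1). ✓

(x_1, y_1) = (15, 4); (x_2, y_2) = (449, 120).


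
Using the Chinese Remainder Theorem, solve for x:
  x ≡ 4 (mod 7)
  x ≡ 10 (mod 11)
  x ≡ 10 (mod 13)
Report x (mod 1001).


Moduli 7, 11, 13 are pairwise coprime; by CRT there is a unique solution modulo M = 7 · 11 · 13 = 1001.
Solve pairwise, accumulating the modulus:
  Start with x ≡ 4 (mod 7).
  Combine with x ≡ 10 (mod 11): since gcd(7, 11) = 1, we get a unique residue mod 77.
    Write x = 4 + 7·t and substitute into x ≡ 10 (mod 11): 7·t ≡ 10 − 4 = 6 (mod 11).
    The inverse of 7 mod 11 is 8 (since 7·8 = 56 = 5·11 + 1), so t ≡ 8·6 = 48 ≡ 4 (mod 11).
    Then x = 4 + 7·4 = 32, valid modulo lcm(7, 11) = 77: x ≡ 32 (mod 77).
  Combine with x ≡ 10 (mod 13): since gcd(77, 13) = 1, we get a unique residue mod 1001.
    Write x = 32 + 77·t and substitute into x ≡ 10 (mod 13): 77·t ≡ 10 − 32 = -22 (mod 13).
    Reduce coefficients mod 13: 12·t ≡ 4 (mod 13).
    The inverse of 12 mod 13 is 12 (since 12·12 = 144 = 11·13 + 1), so t ≡ 12·4 = 48 ≡ 9 (mod 13).
    Then x = 32 + 77·9 = 725, valid modulo lcm(77, 13) = 1001: x ≡ 725 (mod 1001).
Verify: 725 mod 7 = 4 ✓, 725 mod 11 = 10 ✓, 725 mod 13 = 10 ✓.

x ≡ 725 (mod 1001).


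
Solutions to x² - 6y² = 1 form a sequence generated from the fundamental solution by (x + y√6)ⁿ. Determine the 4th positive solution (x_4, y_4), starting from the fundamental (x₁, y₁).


Step 1: Find the fundamental solution (x₁, y₁) of x² - 6y² = 1.
  Expand √6 as a continued fraction. a₀ = ⌊√6⌋ = 2; iterate m_{k+1} = d_k·a_k − m_k, d_{k+1} = (6 − m_{k+1}²)/d_k, a_{k+1} = ⌊(a₀ + m_{k+1})/d_{k+1}⌋ (starting m₀ = 0, d₀ = 1), with convergents p_k = a_k·p_{k-1} + p_{k-2}, q_k = a_k·q_{k-1} + q_{k-2} (p₋₁ = 1, q₋₁ = 0):
  k = 0: a₀ = 2; p₀/q₀ = 2/1; p₀² − 6·q₀² = 4 − 6 = -2.
  k = 1: m = 2, d = 2, a = ⌊(2 + 2)/2⌋ = 2; p/q = (2·2 + 1)/(2·1 + 0) = 5/2; p² − 6·q² = 25 − 24 = 1.
  The first convergent with p² − 6·q² = 1 gives the fundamental solution (x₁, y₁) = (5, 2).
Step 2: Apply the recurrence (x_{n+1}, y_{n+1}) = (x₁x_n + 6y₁y_n, x₁y_n + y₁x_n) repeatedly.
  From (x_1, y_1) = (5, 2): x_2 = 5·5 + 6·2·2 = 49; y_2 = 5·2 + 2·5 = 20.
  From (x_2, y_2) = (49, 20): x_3 = 5·49 + 6·2·20 = 485; y_3 = 5·20 + 2·49 = 198.
  From (x_3, y_3) = (485, 198): x_4 = 5·485 + 6·2·198 = 4801; y_4 = 5·198 + 2·485 = 1960.
Step 3: Verify x_4² - 6·y_4² = 23049601 - 23049600 = 1 (should be 1). ✓

(x_1, y_1) = (5, 2); (x_4, y_4) = (4801, 1960).


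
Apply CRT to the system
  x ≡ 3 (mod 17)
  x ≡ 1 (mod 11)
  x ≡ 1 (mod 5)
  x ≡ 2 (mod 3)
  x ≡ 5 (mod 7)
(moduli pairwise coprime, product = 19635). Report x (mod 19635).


Product of moduli M = 17 · 11 · 5 · 3 · 7 = 19635.
Merge one congruence at a time:
  Start: x ≡ 3 (mod 17).
  Combine with x ≡ 1 (mod 11); new modulus lcm = 187.
    Write x = 3 + 17·t and substitute into x ≡ 1 (mod 11): 17·t ≡ 1 − 3 = -2 (mod 11).
    Reduce coefficients mod 11: 6·t ≡ 9 (mod 11).
    The inverse of 6 mod 11 is 2 (since 6·2 = 12 = 1·11 + 1), so t ≡ 2·9 = 18 ≡ 7 (mod 11).
    Then x = 3 + 17·7 = 122, valid modulo lcm(17, 11) = 187: x ≡ 122 (mod 187).
  Combine with x ≡ 1 (mod 5); new modulus lcm = 935.
    Write x = 122 + 187·t and substitute into x ≡ 1 (mod 5): 187·t ≡ 1 − 122 = -121 (mod 5).
    Reduce coefficients mod 5: 2·t ≡ 4 (mod 5).
    The inverse of 2 mod 5 is 3 (since 2·3 = 6 = 1·5 + 1), so t ≡ 3·4 = 12 ≡ 2 (mod 5).
    Then x = 122 + 187·2 = 496, valid modulo lcm(187, 5) = 935: x ≡ 496 (mod 935).
  Combine with x ≡ 2 (mod 3); new modulus lcm = 2805.
    Write x = 496 + 935·t and substitute into x ≡ 2 (mod 3): 935·t ≡ 2 − 496 = -494 (mod 3).
    Reduce coefficients mod 3: 2·t ≡ 1 (mod 3).
    The inverse of 2 mod 3 is 2 (since 2·2 = 4 = 1·3 + 1), so t ≡ 2·1 = 2 ≡ 2 (mod 3).
    Then x = 496 + 935·2 = 2366, valid modulo lcm(935, 3) = 2805: x ≡ 2366 (mod 2805).
  Combine with x ≡ 5 (mod 7); new modulus lcm = 19635.
    Write x = 2366 + 2805·t and substitute into x ≡ 5 (mod 7): 2805·t ≡ 5 − 2366 = -2361 (mod 7).
    Reduce coefficients mod 7: 5·t ≡ 5 (mod 7).
    The inverse of 5 mod 7 is 3 (since 5·3 = 15 = 2·7 + 1), so t ≡ 3·5 = 15 ≡ 1 (mod 7).
    Then x = 2366 + 2805·1 = 5171, valid modulo lcm(2805, 7) = 19635: x ≡ 5171 (mod 19635).
Verify against each original: 5171 mod 17 = 3, 5171 mod 11 = 1, 5171 mod 5 = 1, 5171 mod 3 = 2, 5171 mod 7 = 5.

x ≡ 5171 (mod 19635).


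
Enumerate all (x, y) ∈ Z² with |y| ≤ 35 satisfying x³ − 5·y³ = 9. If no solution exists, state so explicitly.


The equation is x³ - 5y³ = 9. For fixed y, x³ = 5·y³ + 9, so a solution requires the RHS to be a perfect cube.
Strategy: iterate y from -35 to 35, compute RHS = 5·y³ + 9, and check whether it is a (positive or negative) perfect cube.
Check small values of y:
  y = 0: RHS = 9 is not a perfect cube.
  y = 1: RHS = 14 is not a perfect cube.
  y = -1: RHS = 4 is not a perfect cube.
  y = 2: RHS = 49 is not a perfect cube.
  y = -2: RHS = -31 is not a perfect cube.
  y = 3: RHS = 144 is not a perfect cube.
  y = -3: RHS = -126 is not a perfect cube.
Continuing the search up to |y| = 35 finds no solutions either.
No (x, y) in the scanned range satisfies the equation.

No integer solutions with |y| ≤ 35.


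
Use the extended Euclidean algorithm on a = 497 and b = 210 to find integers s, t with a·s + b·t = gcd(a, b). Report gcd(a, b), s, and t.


Euclidean algorithm on (497, 210) — divide until remainder is 0:
  497 = 2 · 210 + 77
  210 = 2 · 77 + 56
  77 = 1 · 56 + 21
  56 = 2 · 21 + 14
  21 = 1 · 14 + 7
  14 = 2 · 7 + 0
gcd(497, 210) = 7.
Track Bezout coefficients alongside the remainders: start with r₀ = 497 = a·1 + b·0 (s = 1, t = 0) and r₁ = 210 = a·0 + b·1 (s = 0, t = 1); each new remainder r_{k+1} = r_{k-1} − q_k·r_k inherits s_{k+1} = s_{k-1} − q_k·s_k, t_{k+1} = t_{k-1} − q_k·t_k, so r_k = a·s_k + b·t_k at every step:
  q = 2: r = 77, s = 1 − 2·0 = 1, t = 0 − 2·1 = -2  (check: 497·1 + 210·(-2) = 77)
  q = 2: r = 56, s = 0 − 2·1 = -2, t = 1 − 2·(-2) = 5  (check: 497·(-2) + 210·5 = 56)
  q = 1: r = 21, s = 1 − 1·(-2) = 3, t = -2 − 1·5 = -7  (check: 497·3 + 210·(-7) = 21)
  q = 2: r = 14, s = -2 − 2·3 = -8, t = 5 − 2·(-7) = 19  (check: 497·(-8) + 210·19 = 14)
  q = 1: r = 7, s = 3 − 1·(-8) = 11, t = -7 − 1·19 = -26  (check: 497·11 + 210·(-26) = 7)
The row with r = 7 (the gcd) gives the Bezout coefficients s = 11, t = -26.
Result: 497 · (11) + 210 · (-26) = 7.

gcd(497, 210) = 7; s = 11, t = -26 (check: 497·11 + 210·(-26) = 7).


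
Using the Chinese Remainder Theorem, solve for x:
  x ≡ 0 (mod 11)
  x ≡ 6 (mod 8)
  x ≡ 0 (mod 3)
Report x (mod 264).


Moduli 11, 8, 3 are pairwise coprime; by CRT there is a unique solution modulo M = 11 · 8 · 3 = 264.
Solve pairwise, accumulating the modulus:
  Start with x ≡ 0 (mod 11).
  Combine with x ≡ 6 (mod 8): since gcd(11, 8) = 1, we get a unique residue mod 88.
    Write x = 0 + 11·t and substitute into x ≡ 6 (mod 8): 11·t ≡ 6 − 0 = 6 (mod 8).
    Reduce coefficients mod 8: 3·t ≡ 6 (mod 8).
    The inverse of 3 mod 8 is 3 (since 3·3 = 9 = 1·8 + 1), so t ≡ 3·6 = 18 ≡ 2 (mod 8).
    Then x = 0 + 11·2 = 22, valid modulo lcm(11, 8) = 88: x ≡ 22 (mod 88).
  Combine with x ≡ 0 (mod 3): since gcd(88, 3) = 1, we get a unique residue mod 264.
    Write x = 22 + 88·t and substitute into x ≡ 0 (mod 3): 88·t ≡ 0 − 22 = -22 (mod 3).
    Reduce coefficients mod 3: 1·t ≡ 2 (mod 3).
    So t ≡ 2 (mod 3).
    Then x = 22 + 88·2 = 198, valid modulo lcm(88, 3) = 264: x ≡ 198 (mod 264).
Verify: 198 mod 11 = 0 ✓, 198 mod 8 = 6 ✓, 198 mod 3 = 0 ✓.

x ≡ 198 (mod 264).


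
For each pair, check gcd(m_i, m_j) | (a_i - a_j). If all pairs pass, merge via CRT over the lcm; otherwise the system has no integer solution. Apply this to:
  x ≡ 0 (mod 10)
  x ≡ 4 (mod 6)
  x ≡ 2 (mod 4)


Moduli 10, 6, 4 are not pairwise coprime, so CRT works modulo lcm(m_i) when all pairwise compatibility conditions hold.
Pairwise compatibility: gcd(m_i, m_j) must divide a_i - a_j for every pair.
Merge one congruence at a time:
  Start: x ≡ 0 (mod 10).
  Combine with x ≡ 4 (mod 6): gcd(10, 6) = 2; 4 - 0 = 4, which IS divisible by 2, so compatible.
    Write x = 0 + 10·t and substitute into x ≡ 4 (mod 6): 10·t ≡ 4 − 0 = 4 (mod 6).
    Divide the congruence (and modulus) by g = 2: 5·t ≡ 2 (mod 3).
    Reduce coefficients mod 3: 2·t ≡ 2 (mod 3).
    The inverse of 2 mod 3 is 2 (since 2·2 = 4 = 1·3 + 1), so t ≡ 2·2 = 4 ≡ 1 (mod 3).
    Then x = 0 + 10·1 = 10, valid modulo lcm(10, 6) = 30: x ≡ 10 (mod 30).
  Combine with x ≡ 2 (mod 4): gcd(30, 4) = 2; 2 - 10 = -8, which IS divisible by 2, so compatible.
    Write x = 10 + 30·t and substitute into x ≡ 2 (mod 4): 30·t ≡ 2 − 10 = -8 (mod 4).
    Divide the congruence (and modulus) by g = 2: 15·t ≡ -4 (mod 2).
    Reduce coefficients mod 2: 1·t ≡ 0 (mod 2).
    So t ≡ 0 (mod 2).
    Then x = 10 + 30·0 = 10, valid modulo lcm(30, 4) = 60: x ≡ 10 (mod 60).
Verify: 10 mod 10 = 0, 10 mod 6 = 4, 10 mod 4 = 2.

x ≡ 10 (mod 60).


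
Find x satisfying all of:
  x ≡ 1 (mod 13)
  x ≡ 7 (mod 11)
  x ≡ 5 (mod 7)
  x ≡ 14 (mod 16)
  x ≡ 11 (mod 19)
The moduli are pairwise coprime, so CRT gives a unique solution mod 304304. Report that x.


Product of moduli M = 13 · 11 · 7 · 16 · 19 = 304304.
Merge one congruence at a time:
  Start: x ≡ 1 (mod 13).
  Combine with x ≡ 7 (mod 11); new modulus lcm = 143.
    Write x = 1 + 13·t and substitute into x ≡ 7 (mod 11): 13·t ≡ 7 − 1 = 6 (mod 11).
    Reduce coefficients mod 11: 2·t ≡ 6 (mod 11).
    The inverse of 2 mod 11 is 6 (since 2·6 = 12 = 1·11 + 1), so t ≡ 6·6 = 36 ≡ 3 (mod 11).
    Then x = 1 + 13·3 = 40, valid modulo lcm(13, 11) = 143: x ≡ 40 (mod 143).
  Combine with x ≡ 5 (mod 7); new modulus lcm = 1001.
    Write x = 40 + 143·t and substitute into x ≡ 5 (mod 7): 143·t ≡ 5 − 40 = -35 (mod 7).
    Reduce coefficients mod 7: 3·t ≡ 0 (mod 7).
    The inverse of 3 mod 7 is 5 (since 3·5 = 15 = 2·7 + 1), so t ≡ 5·0 = 0 ≡ 0 (mod 7).
    Then x = 40 + 143·0 = 40, valid modulo lcm(143, 7) = 1001: x ≡ 40 (mod 1001).
  Combine with x ≡ 14 (mod 16); new modulus lcm = 16016.
    Write x = 40 + 1001·t and substitute into x ≡ 14 (mod 16): 1001·t ≡ 14 − 40 = -26 (mod 16).
    Reduce coefficients mod 16: 9·t ≡ 6 (mod 16).
    The inverse of 9 mod 16 is 9 (since 9·9 = 81 = 5·16 + 1), so t ≡ 9·6 = 54 ≡ 6 (mod 16).
    Then x = 40 + 1001·6 = 6046, valid modulo lcm(1001, 16) = 16016: x ≡ 6046 (mod 16016).
  Combine with x ≡ 11 (mod 19); new modulus lcm = 304304.
    Write x = 6046 + 16016·t and substitute into x ≡ 11 (mod 19): 16016·t ≡ 11 − 6046 = -6035 (mod 19).
    Reduce coefficients mod 19: 18·t ≡ 7 (mod 19).
    The inverse of 18 mod 19 is 18 (since 18·18 = 324 = 17·19 + 1), so t ≡ 18·7 = 126 ≡ 12 (mod 19).
    Then x = 6046 + 16016·12 = 198238, valid modulo lcm(16016, 19) = 304304: x ≡ 198238 (mod 304304).
Verify against each original: 198238 mod 13 = 1, 198238 mod 11 = 7, 198238 mod 7 = 5, 198238 mod 16 = 14, 198238 mod 19 = 11.

x ≡ 198238 (mod 304304).


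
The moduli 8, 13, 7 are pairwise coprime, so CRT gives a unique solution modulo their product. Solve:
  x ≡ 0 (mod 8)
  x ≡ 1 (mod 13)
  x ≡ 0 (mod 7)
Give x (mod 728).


Moduli 8, 13, 7 are pairwise coprime; by CRT there is a unique solution modulo M = 8 · 13 · 7 = 728.
Solve pairwise, accumulating the modulus:
  Start with x ≡ 0 (mod 8).
  Combine with x ≡ 1 (mod 13): since gcd(8, 13) = 1, we get a unique residue mod 104.
    Write x = 0 + 8·t and substitute into x ≡ 1 (mod 13): 8·t ≡ 1 − 0 = 1 (mod 13).
    The inverse of 8 mod 13 is 5 (since 8·5 = 40 = 3·13 + 1), so t ≡ 5·1 = 5 ≡ 5 (mod 13).
    Then x = 0 + 8·5 = 40, valid modulo lcm(8, 13) = 104: x ≡ 40 (mod 104).
  Combine with x ≡ 0 (mod 7): since gcd(104, 7) = 1, we get a unique residue mod 728.
    Write x = 40 + 104·t and substitute into x ≡ 0 (mod 7): 104·t ≡ 0 − 40 = -40 (mod 7).
    Reduce coefficients mod 7: 6·t ≡ 2 (mod 7).
    The inverse of 6 mod 7 is 6 (since 6·6 = 36 = 5·7 + 1), so t ≡ 6·2 = 12 ≡ 5 (mod 7).
    Then x = 40 + 104·5 = 560, valid modulo lcm(104, 7) = 728: x ≡ 560 (mod 728).
Verify: 560 mod 8 = 0 ✓, 560 mod 13 = 1 ✓, 560 mod 7 = 0 ✓.

x ≡ 560 (mod 728).


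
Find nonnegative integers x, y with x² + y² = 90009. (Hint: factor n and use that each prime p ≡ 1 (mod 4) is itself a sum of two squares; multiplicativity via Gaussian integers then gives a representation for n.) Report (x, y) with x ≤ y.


Step 1: Factor n = 90009 = 3^2 · 73 · 137.
Step 2: Check the mod-4 condition on each prime factor: 3 ≡ 3 (mod 4), exponent 2 (must be even); 73 ≡ 1 (mod 4), exponent 1; 137 ≡ 1 (mod 4), exponent 1.
All primes ≡ 3 (mod 4) appear to even exponent (or don't appear), so by the two-squares theorem n IS expressible as a sum of two squares.
Step 3: Build a representation. Group n = k² · m with k = 3 and m = 73 · 137 = 10001 (a product of primes ≡ 1 (mod 4)); a representation of m scales to one of n via (k·x)² + (k·y)² = k²(x² + y²). Each prime p ≡ 1 (mod 4) is itself a sum of two squares; find a² by testing p − a² for a perfect square:
  73: 73 − 1² = 72, 73 − 2² = 69, 73 − 3² = 64 = 8² ⇒ 73 = 3² + 8².
  137: 137 − 1² = 136, 137 − 2² = 133, 137 − 3² = 128, 137 − 4² = 121 = 11² ⇒ 137 = 4² + 11².
  Combine using the Brahmagupta–Fibonacci identity (a² + b²)(c² + d²) = (ac − bd)² + (ad + bc)² = (ac + bd)² + (ad − bc)²:
  73 · 137 = 10001: from (3² + 8²)(4² + 11²), take (3·4 − 8·11, 3·11 + 8·4) = (12 − 88, 33 + 32) = (-76, 65); dropping signs (only squares matter) gives (76, 65); check 76² + 65² = 5776 + 4225 = 10001 ✓.
  Scale by k = 3: (3·76, 3·65) = (228, 195).
Step 4: Order so x ≤ y and verify: 195² + 228² = 38025 + 51984 = 90009 = n. ✓

n = 90009 = 195² + 228² (one valid representation with x ≤ y).


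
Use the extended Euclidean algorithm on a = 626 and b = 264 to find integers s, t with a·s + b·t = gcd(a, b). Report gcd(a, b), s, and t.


Euclidean algorithm on (626, 264) — divide until remainder is 0:
  626 = 2 · 264 + 98
  264 = 2 · 98 + 68
  98 = 1 · 68 + 30
  68 = 2 · 30 + 8
  30 = 3 · 8 + 6
  8 = 1 · 6 + 2
  6 = 3 · 2 + 0
gcd(626, 264) = 2.
Track Bezout coefficients alongside the remainders: start with r₀ = 626 = a·1 + b·0 (s = 1, t = 0) and r₁ = 264 = a·0 + b·1 (s = 0, t = 1); each new remainder r_{k+1} = r_{k-1} − q_k·r_k inherits s_{k+1} = s_{k-1} − q_k·s_k, t_{k+1} = t_{k-1} − q_k·t_k, so r_k = a·s_k + b·t_k at every step:
  q = 2: r = 98, s = 1 − 2·0 = 1, t = 0 − 2·1 = -2  (check: 626·1 + 264·(-2) = 98)
  q = 2: r = 68, s = 0 − 2·1 = -2, t = 1 − 2·(-2) = 5  (check: 626·(-2) + 264·5 = 68)
  q = 1: r = 30, s = 1 − 1·(-2) = 3, t = -2 − 1·5 = -7  (check: 626·3 + 264·(-7) = 30)
  q = 2: r = 8, s = -2 − 2·3 = -8, t = 5 − 2·(-7) = 19  (check: 626·(-8) + 264·19 = 8)
  q = 3: r = 6, s = 3 − 3·(-8) = 27, t = -7 − 3·19 = -64  (check: 626·27 + 264·(-64) = 6)
  q = 1: r = 2, s = -8 − 1·27 = -35, t = 19 − 1·(-64) = 83  (check: 626·(-35) + 264·83 = 2)
The row with r = 2 (the gcd) gives the Bezout coefficients s = -35, t = 83.
Result: 626 · (-35) + 264 · (83) = 2.

gcd(626, 264) = 2; s = -35, t = 83 (check: 626·(-35) + 264·83 = 2).


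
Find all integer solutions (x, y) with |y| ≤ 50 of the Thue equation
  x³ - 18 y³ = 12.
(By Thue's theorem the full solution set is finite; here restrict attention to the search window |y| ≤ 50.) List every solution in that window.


The equation is x³ - 18y³ = 12. For fixed y, x³ = 18·y³ + 12, so a solution requires the RHS to be a perfect cube.
Strategy: iterate y from -50 to 50, compute RHS = 18·y³ + 12, and check whether it is a (positive or negative) perfect cube.
Check small values of y:
  y = 0: RHS = 12 is not a perfect cube.
  y = 1: RHS = 30 is not a perfect cube.
  y = -1: RHS = -6 is not a perfect cube.
  y = 2: RHS = 156 is not a perfect cube.
  y = -2: RHS = -132 is not a perfect cube.
  y = 3: RHS = 498 is not a perfect cube.
  y = -3: RHS = -474 is not a perfect cube.
Continuing the search up to |y| = 50 finds no solutions either.
No (x, y) in the scanned range satisfies the equation.

No integer solutions with |y| ≤ 50.


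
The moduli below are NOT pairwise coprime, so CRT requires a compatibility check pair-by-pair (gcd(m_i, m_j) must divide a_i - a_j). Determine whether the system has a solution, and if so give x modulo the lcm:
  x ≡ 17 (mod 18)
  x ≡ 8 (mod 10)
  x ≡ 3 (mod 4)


Moduli 18, 10, 4 are not pairwise coprime, so CRT works modulo lcm(m_i) when all pairwise compatibility conditions hold.
Pairwise compatibility: gcd(m_i, m_j) must divide a_i - a_j for every pair.
Merge one congruence at a time:
  Start: x ≡ 17 (mod 18).
  Combine with x ≡ 8 (mod 10): gcd(18, 10) = 2, and 8 - 17 = -9 is NOT divisible by 2.
    ⇒ system is inconsistent (no integer solution).

No solution (the system is inconsistent).


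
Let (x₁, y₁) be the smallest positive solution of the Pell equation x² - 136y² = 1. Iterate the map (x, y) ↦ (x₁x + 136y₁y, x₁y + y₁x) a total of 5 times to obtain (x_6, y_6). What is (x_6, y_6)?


Step 1: Find the fundamental solution (x₁, y₁) of x² - 136y² = 1.
  Expand √136 as a continued fraction. a₀ = ⌊√136⌋ = 11; iterate m_{k+1} = d_k·a_k − m_k, d_{k+1} = (136 − m_{k+1}²)/d_k, a_{k+1} = ⌊(a₀ + m_{k+1})/d_{k+1}⌋ (starting m₀ = 0, d₀ = 1), with convergents p_k = a_k·p_{k-1} + p_{k-2}, q_k = a_k·q_{k-1} + q_{k-2} (p₋₁ = 1, q₋₁ = 0):
  k = 0: a₀ = 11; p₀/q₀ = 11/1; p₀² − 136·q₀² = 121 − 136 = -15.
  k = 1: m = 11, d = 15, a = ⌊(11 + 11)/15⌋ = 1; p/q = (1·11 + 1)/(1·1 + 0) = 12/1; p² − 136·q² = 144 − 136 = 8.
  k = 2: m = 4, d = 8, a = ⌊(11 + 4)/8⌋ = 1; p/q = (1·12 + 11)/(1·1 + 1) = 23/2; p² − 136·q² = 529 − 544 = -15.
  k = 3: m = 4, d = 15, a = ⌊(11 + 4)/15⌋ = 1; p/q = (1·23 + 12)/(1·2 + 1) = 35/3; p² − 136·q² = 1225 − 1224 = 1.
  The first convergent with p² − 136·q² = 1 gives the fundamental solution (x₁, y₁) = (35, 3).
Step 2: Apply the recurrence (x_{n+1}, y_{n+1}) = (x₁x_n + 136y₁y_n, x₁y_n + y₁x_n) repeatedly.
  From (x_1, y_1) = (35, 3): x_2 = 35·35 + 136·3·3 = 2449; y_2 = 35·3 + 3·35 = 210.
  From (x_2, y_2) = (2449, 210): x_3 = 35·2449 + 136·3·210 = 171395; y_3 = 35·210 + 3·2449 = 14697.
  From (x_3, y_3) = (171395, 14697): x_4 = 35·171395 + 136·3·14697 = 11995201; y_4 = 35·14697 + 3·171395 = 1028580.
  From (x_4, y_4) = (11995201, 1028580): x_5 = 35·11995201 + 136·3·1028580 = 839492675; y_5 = 35·1028580 + 3·11995201 = 71985903.
  From (x_5, y_5) = (839492675, 71985903): x_6 = 35·839492675 + 136·3·71985903 = 58752492049; y_6 = 35·71985903 + 3·839492675 = 5037984630.
Step 3: Verify x_6² - 136·y_6² = 3451855321967808218401 - 3451855321967808218400 = 1 (should be 1). ✓

(x_1, y_1) = (35, 3); (x_6, y_6) = (58752492049, 5037984630).


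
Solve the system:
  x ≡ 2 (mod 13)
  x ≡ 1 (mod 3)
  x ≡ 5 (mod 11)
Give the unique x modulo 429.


Moduli 13, 3, 11 are pairwise coprime; by CRT there is a unique solution modulo M = 13 · 3 · 11 = 429.
Solve pairwise, accumulating the modulus:
  Start with x ≡ 2 (mod 13).
  Combine with x ≡ 1 (mod 3): since gcd(13, 3) = 1, we get a unique residue mod 39.
    Write x = 2 + 13·t and substitute into x ≡ 1 (mod 3): 13·t ≡ 1 − 2 = -1 (mod 3).
    Reduce coefficients mod 3: 1·t ≡ 2 (mod 3).
    So t ≡ 2 (mod 3).
    Then x = 2 + 13·2 = 28, valid modulo lcm(13, 3) = 39: x ≡ 28 (mod 39).
  Combine with x ≡ 5 (mod 11): since gcd(39, 11) = 1, we get a unique residue mod 429.
    Write x = 28 + 39·t and substitute into x ≡ 5 (mod 11): 39·t ≡ 5 − 28 = -23 (mod 11).
    Reduce coefficients mod 11: 6·t ≡ 10 (mod 11).
    The inverse of 6 mod 11 is 2 (since 6·2 = 12 = 1·11 + 1), so t ≡ 2·10 = 20 ≡ 9 (mod 11).
    Then x = 28 + 39·9 = 379, valid modulo lcm(39, 11) = 429: x ≡ 379 (mod 429).
Verify: 379 mod 13 = 2 ✓, 379 mod 3 = 1 ✓, 379 mod 11 = 5 ✓.

x ≡ 379 (mod 429).


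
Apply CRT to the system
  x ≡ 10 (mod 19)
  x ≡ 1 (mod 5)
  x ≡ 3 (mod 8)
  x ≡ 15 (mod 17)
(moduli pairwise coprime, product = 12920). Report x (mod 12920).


Product of moduli M = 19 · 5 · 8 · 17 = 12920.
Merge one congruence at a time:
  Start: x ≡ 10 (mod 19).
  Combine with x ≡ 1 (mod 5); new modulus lcm = 95.
    Write x = 10 + 19·t and substitute into x ≡ 1 (mod 5): 19·t ≡ 1 − 10 = -9 (mod 5).
    Reduce coefficients mod 5: 4·t ≡ 1 (mod 5).
    The inverse of 4 mod 5 is 4 (since 4·4 = 16 = 3·5 + 1), so t ≡ 4·1 = 4 ≡ 4 (mod 5).
    Then x = 10 + 19·4 = 86, valid modulo lcm(19, 5) = 95: x ≡ 86 (mod 95).
  Combine with x ≡ 3 (mod 8); new modulus lcm = 760.
    Write x = 86 + 95·t and substitute into x ≡ 3 (mod 8): 95·t ≡ 3 − 86 = -83 (mod 8).
    Reduce coefficients mod 8: 7·t ≡ 5 (mod 8).
    The inverse of 7 mod 8 is 7 (since 7·7 = 49 = 6·8 + 1), so t ≡ 7·5 = 35 ≡ 3 (mod 8).
    Then x = 86 + 95·3 = 371, valid modulo lcm(95, 8) = 760: x ≡ 371 (mod 760).
  Combine with x ≡ 15 (mod 17); new modulus lcm = 12920.
    Write x = 371 + 760·t and substitute into x ≡ 15 (mod 17): 760·t ≡ 15 − 371 = -356 (mod 17).
    Reduce coefficients mod 17: 12·t ≡ 1 (mod 17).
    The inverse of 12 mod 17 is 10 (since 12·10 = 120 = 7·17 + 1), so t ≡ 10·1 = 10 ≡ 10 (mod 17).
    Then x = 371 + 760·10 = 7971, valid modulo lcm(760, 17) = 12920: x ≡ 7971 (mod 12920).
Verify against each original: 7971 mod 19 = 10, 7971 mod 5 = 1, 7971 mod 8 = 3, 7971 mod 17 = 15.

x ≡ 7971 (mod 12920).


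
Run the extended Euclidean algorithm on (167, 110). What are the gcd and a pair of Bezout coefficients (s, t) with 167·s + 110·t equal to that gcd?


Euclidean algorithm on (167, 110) — divide until remainder is 0:
  167 = 1 · 110 + 57
  110 = 1 · 57 + 53
  57 = 1 · 53 + 4
  53 = 13 · 4 + 1
  4 = 4 · 1 + 0
gcd(167, 110) = 1.
Track Bezout coefficients alongside the remainders: start with r₀ = 167 = a·1 + b·0 (s = 1, t = 0) and r₁ = 110 = a·0 + b·1 (s = 0, t = 1); each new remainder r_{k+1} = r_{k-1} − q_k·r_k inherits s_{k+1} = s_{k-1} − q_k·s_k, t_{k+1} = t_{k-1} − q_k·t_k, so r_k = a·s_k + b·t_k at every step:
  q = 1: r = 57, s = 1 − 1·0 = 1, t = 0 − 1·1 = -1  (check: 167·1 + 110·(-1) = 57)
  q = 1: r = 53, s = 0 − 1·1 = -1, t = 1 − 1·(-1) = 2  (check: 167·(-1) + 110·2 = 53)
  q = 1: r = 4, s = 1 − 1·(-1) = 2, t = -1 − 1·2 = -3  (check: 167·2 + 110·(-3) = 4)
  q = 13: r = 1, s = -1 − 13·2 = -27, t = 2 − 13·(-3) = 41  (check: 167·(-27) + 110·41 = 1)
The row with r = 1 (the gcd) gives the Bezout coefficients s = -27, t = 41.
Result: 167 · (-27) + 110 · (41) = 1.

gcd(167, 110) = 1; s = -27, t = 41 (check: 167·(-27) + 110·41 = 1).
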